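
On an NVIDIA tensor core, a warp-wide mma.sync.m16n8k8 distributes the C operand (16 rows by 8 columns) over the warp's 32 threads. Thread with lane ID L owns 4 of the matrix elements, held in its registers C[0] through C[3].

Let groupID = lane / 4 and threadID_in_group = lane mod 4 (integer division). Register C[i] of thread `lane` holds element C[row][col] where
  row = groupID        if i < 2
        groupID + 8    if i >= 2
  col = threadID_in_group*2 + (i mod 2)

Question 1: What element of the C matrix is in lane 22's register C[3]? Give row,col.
13,5

lane 22->22/4=5, 22 mod 4=2
i=3  r:5+8->13  c:2·2+1->5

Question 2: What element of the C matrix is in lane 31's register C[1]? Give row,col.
7,7

lane 31=>31/4=7, 31 mod 4=3
i=1  r:7+0=>7  c:2·3+1=>7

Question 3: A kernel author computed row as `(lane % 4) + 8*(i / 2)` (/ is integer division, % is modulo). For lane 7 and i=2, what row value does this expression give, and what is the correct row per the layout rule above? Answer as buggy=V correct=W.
`(lane % 4) + 8*(i / 2)`[7,2]->11
lane 7: gid=1 (7/4), tid=3 (7%4)
i=2: r=1+8=9, c=3*2+0=6
row: 11 vs 9

buggy=11 correct=9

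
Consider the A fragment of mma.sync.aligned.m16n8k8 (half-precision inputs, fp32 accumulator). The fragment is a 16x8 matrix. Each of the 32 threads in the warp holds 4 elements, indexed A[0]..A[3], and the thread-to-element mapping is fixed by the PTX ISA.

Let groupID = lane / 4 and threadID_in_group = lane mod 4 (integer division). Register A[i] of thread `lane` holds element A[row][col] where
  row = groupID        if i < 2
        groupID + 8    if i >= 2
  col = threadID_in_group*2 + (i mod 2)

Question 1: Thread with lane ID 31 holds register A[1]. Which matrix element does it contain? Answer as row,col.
7,7

lane 31->31/4=7, 31 mod 4=3
i=1  r:7+0->7  c:2·3+1->7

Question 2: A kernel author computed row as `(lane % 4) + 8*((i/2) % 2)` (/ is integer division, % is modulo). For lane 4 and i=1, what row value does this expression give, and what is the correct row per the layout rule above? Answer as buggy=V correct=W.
buggy=0 correct=1

`(lane % 4) + 8*((i/2) % 2)`[4,1]=>0
lane 4=>4/4=1, 4 mod 4=0
i=1  r:1+0=>1  c:2·0+1=>1
row: 0 vs 1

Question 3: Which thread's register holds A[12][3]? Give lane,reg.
r=12->g=4,rb=1  c=3->t=1,b0=1
L=4*4+1=17  i=1*2+1=3

17,3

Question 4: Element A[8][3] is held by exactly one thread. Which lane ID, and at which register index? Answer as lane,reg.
r: 8->gid=0,r8=1  c: 3->tid=1,i&1=1
L=0*4+1=1  i=1*2+1=3

1,3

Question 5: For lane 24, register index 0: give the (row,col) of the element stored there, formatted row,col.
lane 24: gid=6 (24/4), tid=0 (24%4)
i=0: r=6+0=6, c=0*2+0=0

6,0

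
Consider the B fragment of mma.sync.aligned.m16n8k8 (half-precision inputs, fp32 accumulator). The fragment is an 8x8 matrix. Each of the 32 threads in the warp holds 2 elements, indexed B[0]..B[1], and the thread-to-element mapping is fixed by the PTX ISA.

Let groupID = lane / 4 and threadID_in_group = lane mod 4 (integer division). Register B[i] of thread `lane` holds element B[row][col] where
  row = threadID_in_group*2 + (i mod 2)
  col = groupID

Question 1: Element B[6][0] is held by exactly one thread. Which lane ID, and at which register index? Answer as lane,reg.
3,0

c=0->g=0  r=6->t=3,b0=0
L=0*4+3=3  i=0=0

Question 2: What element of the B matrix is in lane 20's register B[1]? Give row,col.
1,5

lane 20: g=5 (20/4), t=0 (20%4)
i=1: r=0*2+1=1, c=g=5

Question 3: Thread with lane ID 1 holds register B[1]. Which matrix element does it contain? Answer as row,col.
3,0

L=1->gid=1>>2=0, tid=1&3=1
[1]->row 1·2+1=3  col gid=0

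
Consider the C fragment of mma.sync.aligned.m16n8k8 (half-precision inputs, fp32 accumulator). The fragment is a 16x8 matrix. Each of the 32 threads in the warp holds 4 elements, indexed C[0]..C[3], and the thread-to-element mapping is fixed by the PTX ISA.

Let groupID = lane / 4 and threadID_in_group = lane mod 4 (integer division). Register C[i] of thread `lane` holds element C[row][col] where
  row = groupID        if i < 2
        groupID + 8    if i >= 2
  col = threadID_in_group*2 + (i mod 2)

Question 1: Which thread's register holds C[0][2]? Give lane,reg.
1,0

r:0=>grp=0,rB=0  c:2=>tig=1,lo=0
L=0*4+1=1  i=0*2+0=0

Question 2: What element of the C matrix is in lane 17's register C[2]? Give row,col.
L=17→G=17>>2=4, T=17&3=1
[2]→row 4+8=12  col 1·2+0=2

12,2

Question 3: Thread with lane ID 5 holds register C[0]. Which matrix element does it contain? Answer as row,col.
1,2

5: grp=1,tig=1
[0] (1+0,1*2+0) = (1,2)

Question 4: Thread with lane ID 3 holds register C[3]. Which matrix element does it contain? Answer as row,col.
lane 3: G=0 (3/4), T=3 (3%4)
i=3: r=0+8=8, c=3*2+1=7

8,7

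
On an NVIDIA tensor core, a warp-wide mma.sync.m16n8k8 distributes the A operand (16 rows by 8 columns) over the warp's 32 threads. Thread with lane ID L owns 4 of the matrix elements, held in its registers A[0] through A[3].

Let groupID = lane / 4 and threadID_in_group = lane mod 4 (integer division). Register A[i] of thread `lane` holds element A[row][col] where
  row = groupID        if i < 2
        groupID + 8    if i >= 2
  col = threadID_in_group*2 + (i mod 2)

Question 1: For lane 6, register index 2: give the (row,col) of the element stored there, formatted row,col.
6: gid=1,tid=2
[2] (1+8,2*2+0) = (9,4)

9,4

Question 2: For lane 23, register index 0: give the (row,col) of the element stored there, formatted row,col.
lane 23: G=5 (23/4), T=3 (23%4)
i=0: r=5+0=5, c=3*2+0=6

5,6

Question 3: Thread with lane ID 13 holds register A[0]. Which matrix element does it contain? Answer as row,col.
3,2

L=13->gid=13>>2=3, tid=13&3=1
[0]->row 3+0=3  col 1·2+0=2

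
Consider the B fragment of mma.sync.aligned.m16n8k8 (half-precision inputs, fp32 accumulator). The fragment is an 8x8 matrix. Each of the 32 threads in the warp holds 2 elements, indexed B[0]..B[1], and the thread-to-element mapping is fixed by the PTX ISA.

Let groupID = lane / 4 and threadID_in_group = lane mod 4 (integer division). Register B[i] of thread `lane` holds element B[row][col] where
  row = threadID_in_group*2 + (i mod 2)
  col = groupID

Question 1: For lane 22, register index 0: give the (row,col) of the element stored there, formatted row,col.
4,5

lane 22: grp=5 (22/4), tig=2 (22%4)
i=0: r=2*2+0=4, c=grp=5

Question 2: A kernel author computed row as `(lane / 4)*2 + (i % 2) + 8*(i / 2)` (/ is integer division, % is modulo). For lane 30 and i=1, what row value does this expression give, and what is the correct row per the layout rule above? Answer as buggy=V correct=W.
`(lane / 4)*2 + (i % 2) + 8*(i / 2)`[30,1]=>15
L=30=>grp=30>>2=7, tig=30&3=2
[1]=>row 2·2+1=5  col grp=7
row: 15 vs 5

buggy=15 correct=5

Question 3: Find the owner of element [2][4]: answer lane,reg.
c=4⇒gr=4  r=2⇒th=1,odd=0
L=4*4+1=17  i=0=0

17,0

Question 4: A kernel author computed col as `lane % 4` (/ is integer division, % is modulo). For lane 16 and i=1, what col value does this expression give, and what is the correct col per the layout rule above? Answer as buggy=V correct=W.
`lane % 4`[16,1]=>0
lane 16=>16/4=4, 16 mod 4=0
i=1  r:2·0+1=>1  c:4
col: 0 vs 4

buggy=0 correct=4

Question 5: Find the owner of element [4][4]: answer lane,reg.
c:4=>grp=4  r:4=>tig=2,lo=0
L=4*4+2=18  i=0=0

18,0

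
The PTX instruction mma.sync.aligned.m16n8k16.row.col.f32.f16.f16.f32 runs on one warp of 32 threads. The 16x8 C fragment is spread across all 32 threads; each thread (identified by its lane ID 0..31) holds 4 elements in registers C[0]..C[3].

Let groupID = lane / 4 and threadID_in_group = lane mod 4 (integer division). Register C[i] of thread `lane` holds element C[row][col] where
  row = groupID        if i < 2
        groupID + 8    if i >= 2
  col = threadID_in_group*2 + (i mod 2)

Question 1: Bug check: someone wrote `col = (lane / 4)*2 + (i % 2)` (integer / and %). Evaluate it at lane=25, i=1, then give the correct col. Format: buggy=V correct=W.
buggy=13 correct=3

`(lane / 4)*2 + (i % 2)`[25,1]→13
lane 25→25/4=6, 25 mod 4=1
i=1  r:6+0→6  c:2·1+1→3
col: 13 vs 3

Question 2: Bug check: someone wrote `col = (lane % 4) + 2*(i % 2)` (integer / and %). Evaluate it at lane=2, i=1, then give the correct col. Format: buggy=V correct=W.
`(lane % 4) + 2*(i % 2)`[2,1]→4
lane 2: G=0 (2/4), T=2 (2%4)
i=1: r=0+0=0, c=2*2+1=5
col: 4 vs 5

buggy=4 correct=5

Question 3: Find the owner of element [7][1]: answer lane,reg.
28,1

r:7=>grp=7,rB=0  c:1=>tig=0,lo=1
L=7*4+0=28  i=0*2+1=1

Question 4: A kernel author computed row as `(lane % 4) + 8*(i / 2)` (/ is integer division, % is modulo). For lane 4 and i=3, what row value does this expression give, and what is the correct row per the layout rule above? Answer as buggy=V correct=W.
`(lane % 4) + 8*(i / 2)`[4,3]⇒8
lane 4⇒4/4=1, 4 mod 4=0
i=3  r:1+8⇒9  c:2·0+1⇒1
row: 8 vs 9

buggy=8 correct=9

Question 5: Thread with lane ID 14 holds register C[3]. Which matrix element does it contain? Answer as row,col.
11,5

L=14->g=14>>2=3, t=14&3=2
[3]->row 3+8=11  col 2·2+1=5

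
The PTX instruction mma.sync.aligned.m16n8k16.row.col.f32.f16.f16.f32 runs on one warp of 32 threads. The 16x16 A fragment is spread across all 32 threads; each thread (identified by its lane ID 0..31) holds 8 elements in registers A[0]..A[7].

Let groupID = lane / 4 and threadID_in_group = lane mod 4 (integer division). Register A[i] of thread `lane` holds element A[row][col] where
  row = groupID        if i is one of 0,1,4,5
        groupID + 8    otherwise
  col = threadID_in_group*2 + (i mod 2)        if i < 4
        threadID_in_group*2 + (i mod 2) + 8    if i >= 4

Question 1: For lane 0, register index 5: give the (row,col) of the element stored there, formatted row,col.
0,9

lane 0→0/4=0, 0 mod 4=0
i=5  r:0+0→0  c:2·0+1+8→9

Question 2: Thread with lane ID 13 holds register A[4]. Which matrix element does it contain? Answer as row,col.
13: gr=3,th=1
[4] (3+0,1*2+0+8) = (3,10)

3,10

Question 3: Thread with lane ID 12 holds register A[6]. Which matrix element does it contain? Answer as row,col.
11,8

lane 12: gid=3 (12/4), tid=0 (12%4)
i=6: r=3+8=11, c=0*2+0+8=8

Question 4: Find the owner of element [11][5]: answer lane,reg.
r: 11->gid=3,r8=1  c: 5->c8=0,tid=2,i&1=1
L=3*4+2=14  i=0*4+1*2+1=3

14,3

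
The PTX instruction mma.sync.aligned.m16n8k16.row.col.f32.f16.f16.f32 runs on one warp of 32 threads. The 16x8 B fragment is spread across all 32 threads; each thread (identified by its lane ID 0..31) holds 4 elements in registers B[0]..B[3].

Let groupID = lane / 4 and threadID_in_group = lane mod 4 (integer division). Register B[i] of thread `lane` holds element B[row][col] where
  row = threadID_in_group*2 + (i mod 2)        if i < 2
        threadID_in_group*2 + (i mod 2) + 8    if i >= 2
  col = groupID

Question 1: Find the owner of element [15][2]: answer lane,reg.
11,3

c: 2->gid=2  r: 15->r8=1,tid=3,i&1=1
L=2*4+3=11  i=1*2+1=3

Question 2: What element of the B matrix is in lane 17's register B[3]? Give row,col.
17: grp=4,tig=1
[3] (1*2+1+8,4) = (11,4)

11,4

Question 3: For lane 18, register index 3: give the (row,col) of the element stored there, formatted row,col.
13,4

lane 18→18/4=4, 18 mod 4=2
i=3  r:2·2+1+8→13  c:4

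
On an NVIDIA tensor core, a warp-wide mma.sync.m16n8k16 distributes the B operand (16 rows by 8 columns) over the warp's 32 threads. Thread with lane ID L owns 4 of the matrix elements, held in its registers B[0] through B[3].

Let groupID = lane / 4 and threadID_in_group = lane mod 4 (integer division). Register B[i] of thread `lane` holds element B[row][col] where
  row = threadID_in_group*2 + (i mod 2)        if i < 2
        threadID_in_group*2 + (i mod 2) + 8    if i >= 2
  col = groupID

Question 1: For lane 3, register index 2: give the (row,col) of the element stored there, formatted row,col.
14,0

3: gr=0,th=3
[2] (3*2+0+8,0) = (14,0)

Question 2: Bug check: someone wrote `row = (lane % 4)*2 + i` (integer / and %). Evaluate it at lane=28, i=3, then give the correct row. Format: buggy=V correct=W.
buggy=3 correct=9

`(lane % 4)*2 + i`[28,3]→3
lane 28: G=7 (28/4), T=0 (28%4)
i=3: r=0*2+1+8=9, c=G=7
row: 3 vs 9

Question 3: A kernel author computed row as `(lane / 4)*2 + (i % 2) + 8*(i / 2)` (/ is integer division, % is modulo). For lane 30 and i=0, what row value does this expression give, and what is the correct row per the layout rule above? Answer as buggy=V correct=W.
buggy=14 correct=4

`(lane / 4)*2 + (i % 2) + 8*(i / 2)`[30,0]->14
L=30->gid=30>>2=7, tid=30&3=2
[0]->row 2·2+0+0=4  col gid=7
row: 14 vs 4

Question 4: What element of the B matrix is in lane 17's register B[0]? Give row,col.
2,4

lane 17: gr=4 (17/4), th=1 (17%4)
i=0: r=1*2+0+0=2, c=gr=4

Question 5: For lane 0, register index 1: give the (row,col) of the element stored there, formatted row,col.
lane 0->0/4=0, 0 mod 4=0
i=1  r:2·0+1+0->1  c:0

1,0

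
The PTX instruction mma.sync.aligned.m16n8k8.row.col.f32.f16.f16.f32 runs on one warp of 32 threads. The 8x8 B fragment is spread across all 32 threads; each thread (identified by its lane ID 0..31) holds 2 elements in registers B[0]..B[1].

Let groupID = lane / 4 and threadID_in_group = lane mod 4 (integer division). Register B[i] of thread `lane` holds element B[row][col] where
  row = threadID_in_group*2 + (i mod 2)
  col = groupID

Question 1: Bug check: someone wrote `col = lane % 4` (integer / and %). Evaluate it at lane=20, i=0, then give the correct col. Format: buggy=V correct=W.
`lane % 4`[20,0]→0
lane 20→20/4=5, 20 mod 4=0
i=0  r:2·0+0→0  c:5
col: 0 vs 5

buggy=0 correct=5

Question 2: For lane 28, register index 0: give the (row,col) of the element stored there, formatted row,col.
lane 28->28/4=7, 28 mod 4=0
i=0  r:2·0+0->0  c:7

0,7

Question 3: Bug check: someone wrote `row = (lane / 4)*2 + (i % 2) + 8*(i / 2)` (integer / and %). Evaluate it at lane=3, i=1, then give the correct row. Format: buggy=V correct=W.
`(lane / 4)*2 + (i % 2) + 8*(i / 2)`[3,1]⇒1
lane 3: gr=0 (3/4), th=3 (3%4)
i=1: r=3*2+1=7, c=gr=0
row: 1 vs 7

buggy=1 correct=7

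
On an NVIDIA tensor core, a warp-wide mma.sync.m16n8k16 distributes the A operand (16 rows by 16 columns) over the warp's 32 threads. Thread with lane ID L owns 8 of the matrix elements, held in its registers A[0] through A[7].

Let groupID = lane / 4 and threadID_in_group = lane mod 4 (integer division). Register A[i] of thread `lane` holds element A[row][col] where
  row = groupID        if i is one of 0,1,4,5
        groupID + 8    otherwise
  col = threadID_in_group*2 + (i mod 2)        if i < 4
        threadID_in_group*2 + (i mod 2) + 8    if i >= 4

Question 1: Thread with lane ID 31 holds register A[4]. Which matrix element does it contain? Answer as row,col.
7,14

L=31=>grp=31>>2=7, tig=31&3=3
[4]=>row 7+0=7  col 3·2+0+8=14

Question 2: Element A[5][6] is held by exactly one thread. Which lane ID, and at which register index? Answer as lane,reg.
23,0

r=5⇒gr=5,Rb=0  c=6⇒Cb=0,th=3,odd=0
L=5*4+3=23  i=0*4+0*2+0=0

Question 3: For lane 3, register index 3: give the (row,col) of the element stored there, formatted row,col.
3: g=0,t=3
[3] (0+8,3*2+1+0) = (8,7)

8,7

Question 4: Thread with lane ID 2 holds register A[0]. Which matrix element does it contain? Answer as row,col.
L=2⇒gr=2>>2=0, th=2&3=2
[0]⇒row 0+0=0  col 2·2+0+0=4

0,4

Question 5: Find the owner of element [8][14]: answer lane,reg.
r=8⇒gr=0,Rb=1  c=14⇒Cb=1,th=3,odd=0
L=0*4+3=3  i=1*4+1*2+0=6

3,6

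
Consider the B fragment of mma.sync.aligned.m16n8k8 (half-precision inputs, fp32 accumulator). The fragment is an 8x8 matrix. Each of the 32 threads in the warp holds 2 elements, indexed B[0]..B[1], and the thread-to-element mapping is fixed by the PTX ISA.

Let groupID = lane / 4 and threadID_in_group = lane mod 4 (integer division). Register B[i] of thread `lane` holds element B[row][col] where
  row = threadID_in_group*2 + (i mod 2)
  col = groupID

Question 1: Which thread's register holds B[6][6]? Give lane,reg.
27,0

c:6=>grp=6  r:6=>tig=3,lo=0
L=6*4+3=27  i=0=0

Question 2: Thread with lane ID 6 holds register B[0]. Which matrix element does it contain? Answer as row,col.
4,1

lane 6: G=1 (6/4), T=2 (6%4)
i=0: r=2*2+0=4, c=G=1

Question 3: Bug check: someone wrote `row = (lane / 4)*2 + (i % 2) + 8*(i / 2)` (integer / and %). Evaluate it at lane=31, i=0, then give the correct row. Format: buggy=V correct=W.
`(lane / 4)*2 + (i % 2) + 8*(i / 2)`[31,0]→14
lane 31: G=7 (31/4), T=3 (31%4)
i=0: r=3*2+0=6, c=G=7
row: 14 vs 6

buggy=14 correct=6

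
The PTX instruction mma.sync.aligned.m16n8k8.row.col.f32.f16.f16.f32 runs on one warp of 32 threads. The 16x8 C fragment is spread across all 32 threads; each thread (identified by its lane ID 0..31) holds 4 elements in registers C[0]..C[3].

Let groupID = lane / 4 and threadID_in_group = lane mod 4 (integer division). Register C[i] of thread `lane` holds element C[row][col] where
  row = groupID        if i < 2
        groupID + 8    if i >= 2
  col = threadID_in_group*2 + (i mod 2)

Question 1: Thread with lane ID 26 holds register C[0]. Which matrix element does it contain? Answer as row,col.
lane 26: G=6 (26/4), T=2 (26%4)
i=0: r=6+0=6, c=2*2+0=4

6,4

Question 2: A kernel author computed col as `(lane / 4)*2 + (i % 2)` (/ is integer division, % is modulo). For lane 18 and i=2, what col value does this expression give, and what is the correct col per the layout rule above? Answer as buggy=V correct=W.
`(lane / 4)*2 + (i % 2)`[18,2]=>8
lane 18: grp=4 (18/4), tig=2 (18%4)
i=2: r=4+8=12, c=2*2+0=4
col: 8 vs 4

buggy=8 correct=4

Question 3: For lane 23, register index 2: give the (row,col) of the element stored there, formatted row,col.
13,6

lane 23: g=5 (23/4), t=3 (23%4)
i=2: r=5+8=13, c=3*2+0=6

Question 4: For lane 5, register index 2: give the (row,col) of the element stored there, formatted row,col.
9,2

5: grp=1,tig=1
[2] (1+8,1*2+0) = (9,2)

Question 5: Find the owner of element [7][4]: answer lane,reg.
30,0

r=7->g=7,rb=0  c=4->t=2,b0=0
L=7*4+2=30  i=0*2+0=0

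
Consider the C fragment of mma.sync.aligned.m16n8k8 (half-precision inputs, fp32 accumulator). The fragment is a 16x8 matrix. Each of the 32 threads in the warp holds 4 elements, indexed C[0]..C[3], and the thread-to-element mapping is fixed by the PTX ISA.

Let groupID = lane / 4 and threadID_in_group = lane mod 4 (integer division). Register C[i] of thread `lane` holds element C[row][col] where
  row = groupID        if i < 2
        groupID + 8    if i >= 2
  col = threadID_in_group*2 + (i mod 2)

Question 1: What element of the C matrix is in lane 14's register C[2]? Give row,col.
14: grp=3,tig=2
[2] (3+8,2*2+0) = (11,4)

11,4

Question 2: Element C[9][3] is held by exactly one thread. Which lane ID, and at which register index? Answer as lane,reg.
r=9⇒gr=1,Rb=1  c=3⇒th=1,odd=1
L=1*4+1=5  i=1*2+1=3

5,3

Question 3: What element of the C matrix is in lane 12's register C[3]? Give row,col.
lane 12->12/4=3, 12 mod 4=0
i=3  r:3+8->11  c:2·0+1->1

11,1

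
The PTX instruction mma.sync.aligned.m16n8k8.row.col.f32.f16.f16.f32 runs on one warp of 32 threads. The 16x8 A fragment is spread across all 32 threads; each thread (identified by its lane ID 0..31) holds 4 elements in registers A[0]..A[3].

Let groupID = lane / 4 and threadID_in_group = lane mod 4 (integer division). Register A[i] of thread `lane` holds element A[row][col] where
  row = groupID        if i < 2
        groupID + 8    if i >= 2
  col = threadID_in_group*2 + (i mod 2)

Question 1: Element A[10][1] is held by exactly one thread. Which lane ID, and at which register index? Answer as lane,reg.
r:10=>grp=2,rB=1  c:1=>tig=0,lo=1
L=2*4+0=8  i=1*2+1=3

8,3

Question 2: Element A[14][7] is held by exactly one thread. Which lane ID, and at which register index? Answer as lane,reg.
r=14→G=6,rhi=1  c=7→T=3,p=1
L=6*4+3=27  i=1*2+1=3

27,3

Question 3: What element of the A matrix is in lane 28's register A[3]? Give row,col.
15,1

lane 28=>28/4=7, 28 mod 4=0
i=3  r:7+8=>15  c:2·0+1=>1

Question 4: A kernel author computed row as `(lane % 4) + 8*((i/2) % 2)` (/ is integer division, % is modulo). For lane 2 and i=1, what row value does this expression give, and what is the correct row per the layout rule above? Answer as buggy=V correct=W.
buggy=2 correct=0

`(lane % 4) + 8*((i/2) % 2)`[2,1]⇒2
lane 2⇒2/4=0, 2 mod 4=2
i=1  r:0+0⇒0  c:2·2+1⇒5
row: 2 vs 0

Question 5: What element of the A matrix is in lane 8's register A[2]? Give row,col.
10,0

8: g=2,t=0
[2] (2+8,0*2+0) = (10,0)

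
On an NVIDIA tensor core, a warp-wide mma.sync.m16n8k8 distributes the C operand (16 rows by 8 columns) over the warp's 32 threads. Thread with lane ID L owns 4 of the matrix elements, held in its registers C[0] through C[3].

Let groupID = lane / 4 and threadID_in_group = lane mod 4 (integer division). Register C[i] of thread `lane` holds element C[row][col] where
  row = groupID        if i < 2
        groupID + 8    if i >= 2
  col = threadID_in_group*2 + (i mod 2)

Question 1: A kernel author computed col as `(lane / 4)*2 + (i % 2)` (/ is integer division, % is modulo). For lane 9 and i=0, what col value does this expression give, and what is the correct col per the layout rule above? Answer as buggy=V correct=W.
`(lane / 4)*2 + (i % 2)`[9,0]->4
lane 9->9/4=2, 9 mod 4=1
i=0  r:2+0->2  c:2·1+0->2
col: 4 vs 2

buggy=4 correct=2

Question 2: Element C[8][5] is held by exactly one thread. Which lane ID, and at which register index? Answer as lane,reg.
r=8⇒gr=0,Rb=1  c=5⇒th=2,odd=1
L=0*4+2=2  i=1*2+1=3

2,3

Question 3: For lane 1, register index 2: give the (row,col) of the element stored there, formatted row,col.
1: G=0,T=1
[2] (0+8,1*2+0) = (8,2)

8,2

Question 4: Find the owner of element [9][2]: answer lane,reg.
5,2

r=9->g=1,rb=1  c=2->t=1,b0=0
L=1*4+1=5  i=1*2+0=2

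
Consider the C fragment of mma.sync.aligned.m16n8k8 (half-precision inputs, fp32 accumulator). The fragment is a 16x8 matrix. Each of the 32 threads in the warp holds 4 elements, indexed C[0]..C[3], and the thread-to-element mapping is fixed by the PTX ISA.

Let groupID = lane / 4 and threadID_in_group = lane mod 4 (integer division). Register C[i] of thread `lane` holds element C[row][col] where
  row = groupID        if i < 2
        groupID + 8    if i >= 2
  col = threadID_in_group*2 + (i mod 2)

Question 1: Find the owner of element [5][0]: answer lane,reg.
20,0

r=5⇒gr=5,Rb=0  c=0⇒th=0,odd=0
L=5*4+0=20  i=0*2+0=0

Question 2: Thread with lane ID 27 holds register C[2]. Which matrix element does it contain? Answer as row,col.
14,6

27: g=6,t=3
[2] (6+8,3*2+0) = (14,6)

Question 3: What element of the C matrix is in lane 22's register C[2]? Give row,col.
13,4

lane 22: g=5 (22/4), t=2 (22%4)
i=2: r=5+8=13, c=2*2+0=4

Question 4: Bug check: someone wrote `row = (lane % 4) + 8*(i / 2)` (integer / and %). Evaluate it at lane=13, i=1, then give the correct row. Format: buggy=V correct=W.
`(lane % 4) + 8*(i / 2)`[13,1]->1
L=13->g=13>>2=3, t=13&3=1
[1]->row 3+0=3  col 1·2+1=3
row: 1 vs 3

buggy=1 correct=3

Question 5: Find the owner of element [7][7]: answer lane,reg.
31,1

r: 7->gid=7,r8=0  c: 7->tid=3,i&1=1
L=7*4+3=31  i=0*2+1=1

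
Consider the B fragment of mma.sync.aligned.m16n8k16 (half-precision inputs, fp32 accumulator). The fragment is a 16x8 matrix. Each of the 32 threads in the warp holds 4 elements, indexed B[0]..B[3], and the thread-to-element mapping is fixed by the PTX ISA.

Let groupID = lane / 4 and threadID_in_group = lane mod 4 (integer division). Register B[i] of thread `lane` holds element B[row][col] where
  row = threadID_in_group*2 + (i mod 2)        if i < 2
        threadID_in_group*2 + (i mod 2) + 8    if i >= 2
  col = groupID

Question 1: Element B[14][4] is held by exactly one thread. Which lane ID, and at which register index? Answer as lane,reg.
c=4⇒gr=4  r=14⇒Rb=1,th=3,odd=0
L=4*4+3=19  i=1*2+0=2

19,2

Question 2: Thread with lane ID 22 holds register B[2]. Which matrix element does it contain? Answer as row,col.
lane 22: grp=5 (22/4), tig=2 (22%4)
i=2: r=2*2+0+8=12, c=grp=5

12,5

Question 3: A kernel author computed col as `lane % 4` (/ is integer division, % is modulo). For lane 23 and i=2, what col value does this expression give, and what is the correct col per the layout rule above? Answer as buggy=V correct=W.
buggy=3 correct=5

`lane % 4`[23,2]=>3
lane 23=>23/4=5, 23 mod 4=3
i=2  r:2·3+0+8=>14  c:5
col: 3 vs 5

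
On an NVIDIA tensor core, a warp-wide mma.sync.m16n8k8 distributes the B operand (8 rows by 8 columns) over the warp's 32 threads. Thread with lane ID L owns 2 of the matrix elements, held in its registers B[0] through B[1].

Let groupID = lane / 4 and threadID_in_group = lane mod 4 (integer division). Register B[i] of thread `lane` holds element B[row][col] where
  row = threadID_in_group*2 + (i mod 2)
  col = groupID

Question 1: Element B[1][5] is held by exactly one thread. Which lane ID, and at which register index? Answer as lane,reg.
20,1

c=5⇒gr=5  r=1⇒th=0,odd=1
L=5*4+0=20  i=1=1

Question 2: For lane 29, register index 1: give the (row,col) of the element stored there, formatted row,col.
lane 29: gid=7 (29/4), tid=1 (29%4)
i=1: r=1*2+1=3, c=gid=7

3,7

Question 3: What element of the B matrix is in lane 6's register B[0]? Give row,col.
lane 6→6/4=1, 6 mod 4=2
i=0  r:2·2+0→4  c:1

4,1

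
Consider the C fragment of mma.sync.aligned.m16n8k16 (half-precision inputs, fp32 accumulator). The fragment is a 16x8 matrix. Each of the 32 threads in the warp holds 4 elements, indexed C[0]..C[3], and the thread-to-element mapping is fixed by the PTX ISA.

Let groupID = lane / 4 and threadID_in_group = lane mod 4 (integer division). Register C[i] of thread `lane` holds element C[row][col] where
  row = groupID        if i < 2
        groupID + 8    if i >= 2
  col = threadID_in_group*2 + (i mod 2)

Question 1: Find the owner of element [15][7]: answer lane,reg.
r=15→G=7,rhi=1  c=7→T=3,p=1
L=7*4+3=31  i=1*2+1=3

31,3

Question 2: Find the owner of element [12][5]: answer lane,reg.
18,3

r=12⇒gr=4,Rb=1  c=5⇒th=2,odd=1
L=4*4+2=18  i=1*2+1=3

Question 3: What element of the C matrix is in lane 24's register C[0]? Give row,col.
6,0

24: gid=6,tid=0
[0] (6+0,0*2+0) = (6,0)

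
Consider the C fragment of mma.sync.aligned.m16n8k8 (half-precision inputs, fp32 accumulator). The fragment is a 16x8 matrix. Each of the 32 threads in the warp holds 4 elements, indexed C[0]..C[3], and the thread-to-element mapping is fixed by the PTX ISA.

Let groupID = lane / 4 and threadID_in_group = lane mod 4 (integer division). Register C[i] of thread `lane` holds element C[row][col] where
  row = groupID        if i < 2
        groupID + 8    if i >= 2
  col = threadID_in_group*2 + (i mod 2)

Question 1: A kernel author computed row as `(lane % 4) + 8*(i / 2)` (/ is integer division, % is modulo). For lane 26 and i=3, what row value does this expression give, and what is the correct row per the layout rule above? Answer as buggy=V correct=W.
`(lane % 4) + 8*(i / 2)`[26,3]→10
26: G=6,T=2
[3] (6+8,2*2+1) = (14,5)
row: 10 vs 14

buggy=10 correct=14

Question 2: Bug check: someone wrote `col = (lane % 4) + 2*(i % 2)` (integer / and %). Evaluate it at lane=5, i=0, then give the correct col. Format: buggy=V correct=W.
`(lane % 4) + 2*(i % 2)`[5,0]->1
5: gid=1,tid=1
[0] (1+0,1*2+0) = (1,2)
col: 1 vs 2

buggy=1 correct=2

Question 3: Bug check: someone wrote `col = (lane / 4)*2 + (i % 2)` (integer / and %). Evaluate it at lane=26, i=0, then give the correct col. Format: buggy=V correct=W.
buggy=12 correct=4

`(lane / 4)*2 + (i % 2)`[26,0]->12
26: g=6,t=2
[0] (6+0,2*2+0) = (6,4)
col: 12 vs 4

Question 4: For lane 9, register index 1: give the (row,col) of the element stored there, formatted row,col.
L=9=>grp=9>>2=2, tig=9&3=1
[1]=>row 2+0=2  col 1·2+1=3

2,3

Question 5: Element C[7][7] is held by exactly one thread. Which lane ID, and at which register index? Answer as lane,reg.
r=7⇒gr=7,Rb=0  c=7⇒th=3,odd=1
L=7*4+3=31  i=0*2+1=1

31,1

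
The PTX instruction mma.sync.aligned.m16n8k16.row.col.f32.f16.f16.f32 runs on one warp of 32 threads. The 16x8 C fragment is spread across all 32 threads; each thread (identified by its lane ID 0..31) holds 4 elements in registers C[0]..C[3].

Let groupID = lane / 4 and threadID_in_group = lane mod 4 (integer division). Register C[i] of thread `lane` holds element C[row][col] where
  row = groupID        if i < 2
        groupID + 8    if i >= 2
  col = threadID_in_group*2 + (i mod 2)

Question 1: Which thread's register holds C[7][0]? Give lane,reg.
r: 7->gid=7,r8=0  c: 0->tid=0,i&1=0
L=7*4+0=28  i=0*2+0=0

28,0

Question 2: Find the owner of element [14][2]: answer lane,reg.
25,2

r: 14->gid=6,r8=1  c: 2->tid=1,i&1=0
L=6*4+1=25  i=1*2+0=2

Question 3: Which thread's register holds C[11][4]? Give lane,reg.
14,2

r=11⇒gr=3,Rb=1  c=4⇒th=2,odd=0
L=3*4+2=14  i=1*2+0=2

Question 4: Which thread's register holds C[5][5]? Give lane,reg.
22,1

r: 5->gid=5,r8=0  c: 5->tid=2,i&1=1
L=5*4+2=22  i=0*2+1=1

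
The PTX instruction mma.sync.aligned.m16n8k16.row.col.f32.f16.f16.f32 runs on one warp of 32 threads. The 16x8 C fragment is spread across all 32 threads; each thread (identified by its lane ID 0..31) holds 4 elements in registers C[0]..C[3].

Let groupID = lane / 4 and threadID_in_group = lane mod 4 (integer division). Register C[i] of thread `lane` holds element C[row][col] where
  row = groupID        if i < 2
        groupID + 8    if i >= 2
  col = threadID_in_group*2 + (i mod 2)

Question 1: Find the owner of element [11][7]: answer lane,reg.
r=11->g=3,rb=1  c=7->t=3,b0=1
L=3*4+3=15  i=1*2+1=3

15,3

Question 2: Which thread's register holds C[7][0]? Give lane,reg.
28,0

r:7=>grp=7,rB=0  c:0=>tig=0,lo=0
L=7*4+0=28  i=0*2+0=0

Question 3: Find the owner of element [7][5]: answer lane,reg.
r: 7->gid=7,r8=0  c: 5->tid=2,i&1=1
L=7*4+2=30  i=0*2+1=1

30,1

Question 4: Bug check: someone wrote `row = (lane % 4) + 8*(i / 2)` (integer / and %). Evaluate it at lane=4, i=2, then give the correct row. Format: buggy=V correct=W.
buggy=8 correct=9

`(lane % 4) + 8*(i / 2)`[4,2]⇒8
4: gr=1,th=0
[2] (1+8,0*2+0) = (9,0)
row: 8 vs 9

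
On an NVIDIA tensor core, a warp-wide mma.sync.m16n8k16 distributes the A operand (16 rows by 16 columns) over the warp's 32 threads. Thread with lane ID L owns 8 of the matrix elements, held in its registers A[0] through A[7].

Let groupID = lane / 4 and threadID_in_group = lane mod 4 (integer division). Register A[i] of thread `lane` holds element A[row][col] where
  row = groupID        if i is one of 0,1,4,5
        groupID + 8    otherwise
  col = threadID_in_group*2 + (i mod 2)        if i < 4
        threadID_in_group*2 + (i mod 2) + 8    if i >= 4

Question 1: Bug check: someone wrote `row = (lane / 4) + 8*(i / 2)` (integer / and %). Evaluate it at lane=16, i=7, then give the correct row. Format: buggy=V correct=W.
buggy=28 correct=12

`(lane / 4) + 8*(i / 2)`[16,7]=>28
lane 16: grp=4 (16/4), tig=0 (16%4)
i=7: r=4+8=12, c=0*2+1+8=9
row: 28 vs 12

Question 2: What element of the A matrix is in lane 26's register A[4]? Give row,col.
L=26→G=26>>2=6, T=26&3=2
[4]→row 6+0=6  col 2·2+0+8=12

6,12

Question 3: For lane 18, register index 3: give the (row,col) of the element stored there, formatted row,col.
lane 18: G=4 (18/4), T=2 (18%4)
i=3: r=4+8=12, c=2*2+1+0=5

12,5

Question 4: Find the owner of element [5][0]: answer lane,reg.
20,0

r=5->g=5,rb=0  c=0->cb=0,t=0,b0=0
L=5*4+0=20  i=0*4+0*2+0=0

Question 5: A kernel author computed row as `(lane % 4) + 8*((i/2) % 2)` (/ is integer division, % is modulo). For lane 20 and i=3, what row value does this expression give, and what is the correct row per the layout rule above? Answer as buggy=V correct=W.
`(lane % 4) + 8*((i/2) % 2)`[20,3]=>8
L=20=>grp=20>>2=5, tig=20&3=0
[3]=>row 5+8=13  col 0·2+1+0=1
row: 8 vs 13

buggy=8 correct=13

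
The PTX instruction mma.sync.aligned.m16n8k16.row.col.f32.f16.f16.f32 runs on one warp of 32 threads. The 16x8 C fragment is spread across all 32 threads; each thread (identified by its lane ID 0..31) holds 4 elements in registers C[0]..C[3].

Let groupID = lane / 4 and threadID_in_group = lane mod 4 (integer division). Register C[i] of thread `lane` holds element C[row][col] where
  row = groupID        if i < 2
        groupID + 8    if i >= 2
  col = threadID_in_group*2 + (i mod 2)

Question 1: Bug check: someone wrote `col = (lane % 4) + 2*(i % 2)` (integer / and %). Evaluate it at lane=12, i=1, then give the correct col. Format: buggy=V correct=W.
`(lane % 4) + 2*(i % 2)`[12,1]->2
lane 12->12/4=3, 12 mod 4=0
i=1  r:3+0->3  c:2·0+1->1
col: 2 vs 1

buggy=2 correct=1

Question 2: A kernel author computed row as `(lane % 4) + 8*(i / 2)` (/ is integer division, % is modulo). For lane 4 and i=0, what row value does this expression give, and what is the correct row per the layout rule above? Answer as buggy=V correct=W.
buggy=0 correct=1

`(lane % 4) + 8*(i / 2)`[4,0]=>0
lane 4=>4/4=1, 4 mod 4=0
i=0  r:1+0=>1  c:2·0+0=>0
row: 0 vs 1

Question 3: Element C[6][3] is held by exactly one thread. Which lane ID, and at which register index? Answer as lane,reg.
25,1

r:6=>grp=6,rB=0  c:3=>tig=1,lo=1
L=6*4+1=25  i=0*2+1=1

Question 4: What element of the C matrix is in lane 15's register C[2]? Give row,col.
11,6

lane 15: G=3 (15/4), T=3 (15%4)
i=2: r=3+8=11, c=3*2+0=6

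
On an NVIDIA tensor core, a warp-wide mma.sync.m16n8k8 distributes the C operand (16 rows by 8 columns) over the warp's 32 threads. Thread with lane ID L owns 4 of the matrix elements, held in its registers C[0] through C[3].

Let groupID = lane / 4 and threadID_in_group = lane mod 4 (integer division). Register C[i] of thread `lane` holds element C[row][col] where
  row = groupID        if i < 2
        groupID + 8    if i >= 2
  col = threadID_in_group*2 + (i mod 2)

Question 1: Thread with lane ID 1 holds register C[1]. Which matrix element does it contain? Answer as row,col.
1: grp=0,tig=1
[1] (0+0,1*2+1) = (0,3)

0,3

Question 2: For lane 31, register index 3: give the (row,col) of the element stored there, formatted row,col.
15,7

31: G=7,T=3
[3] (7+8,3*2+1) = (15,7)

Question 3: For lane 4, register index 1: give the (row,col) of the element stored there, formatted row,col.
lane 4: gr=1 (4/4), th=0 (4%4)
i=1: r=1+0=1, c=0*2+1=1

1,1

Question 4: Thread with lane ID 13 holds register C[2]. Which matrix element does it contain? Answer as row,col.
11,2

L=13→G=13>>2=3, T=13&3=1
[2]→row 3+8=11  col 1·2+0=2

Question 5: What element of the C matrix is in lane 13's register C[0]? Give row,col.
L=13⇒gr=13>>2=3, th=13&3=1
[0]⇒row 3+0=3  col 1·2+0=2

3,2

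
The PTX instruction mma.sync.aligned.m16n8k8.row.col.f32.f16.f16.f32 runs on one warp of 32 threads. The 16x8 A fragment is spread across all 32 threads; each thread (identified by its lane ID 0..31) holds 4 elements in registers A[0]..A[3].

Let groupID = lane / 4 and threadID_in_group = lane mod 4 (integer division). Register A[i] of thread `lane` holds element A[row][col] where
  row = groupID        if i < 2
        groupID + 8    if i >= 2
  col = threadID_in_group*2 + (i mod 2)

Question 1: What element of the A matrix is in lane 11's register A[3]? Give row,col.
lane 11: gr=2 (11/4), th=3 (11%4)
i=3: r=2+8=10, c=3*2+1=7

10,7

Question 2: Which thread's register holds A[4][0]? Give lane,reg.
16,0

r:4=>grp=4,rB=0  c:0=>tig=0,lo=0
L=4*4+0=16  i=0*2+0=0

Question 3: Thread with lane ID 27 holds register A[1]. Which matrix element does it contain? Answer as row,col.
6,7

lane 27: gr=6 (27/4), th=3 (27%4)
i=1: r=6+0=6, c=3*2+1=7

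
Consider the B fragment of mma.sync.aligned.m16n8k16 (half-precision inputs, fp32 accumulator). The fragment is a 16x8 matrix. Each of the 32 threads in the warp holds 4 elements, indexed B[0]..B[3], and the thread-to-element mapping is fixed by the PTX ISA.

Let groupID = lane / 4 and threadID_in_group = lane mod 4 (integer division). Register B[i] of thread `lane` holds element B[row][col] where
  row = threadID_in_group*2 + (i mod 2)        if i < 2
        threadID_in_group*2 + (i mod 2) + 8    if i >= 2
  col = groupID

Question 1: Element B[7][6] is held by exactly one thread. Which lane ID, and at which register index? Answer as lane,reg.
27,1

c:6=>grp=6  r:7=>rB=0,tig=3,lo=1
L=6*4+3=27  i=0*2+1=1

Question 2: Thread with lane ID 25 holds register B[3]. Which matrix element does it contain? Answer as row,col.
lane 25: grp=6 (25/4), tig=1 (25%4)
i=3: r=1*2+1+8=11, c=grp=6

11,6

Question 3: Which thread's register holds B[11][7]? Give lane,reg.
29,3

c:7=>grp=7  r:11=>rB=1,tig=1,lo=1
L=7*4+1=29  i=1*2+1=3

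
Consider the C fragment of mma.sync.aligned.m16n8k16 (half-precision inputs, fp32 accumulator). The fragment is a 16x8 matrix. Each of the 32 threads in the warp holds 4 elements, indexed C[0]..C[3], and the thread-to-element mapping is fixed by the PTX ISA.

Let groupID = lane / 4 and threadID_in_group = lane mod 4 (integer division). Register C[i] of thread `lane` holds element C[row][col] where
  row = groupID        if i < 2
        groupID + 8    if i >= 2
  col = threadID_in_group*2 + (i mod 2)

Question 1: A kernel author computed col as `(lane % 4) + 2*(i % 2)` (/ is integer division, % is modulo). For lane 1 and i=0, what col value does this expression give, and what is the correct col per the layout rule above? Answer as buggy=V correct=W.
buggy=1 correct=2

`(lane % 4) + 2*(i % 2)`[1,0]→1
1: G=0,T=1
[0] (0+0,1*2+0) = (0,2)
col: 1 vs 2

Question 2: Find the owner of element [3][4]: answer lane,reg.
r:3=>grp=3,rB=0  c:4=>tig=2,lo=0
L=3*4+2=14  i=0*2+0=0

14,0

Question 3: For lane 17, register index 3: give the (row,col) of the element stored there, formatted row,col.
12,3

17: gid=4,tid=1
[3] (4+8,1*2+1) = (12,3)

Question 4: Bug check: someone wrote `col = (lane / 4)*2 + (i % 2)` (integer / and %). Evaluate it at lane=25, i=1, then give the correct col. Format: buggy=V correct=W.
buggy=13 correct=3

`(lane / 4)*2 + (i % 2)`[25,1]->13
lane 25: gid=6 (25/4), tid=1 (25%4)
i=1: r=6+0=6, c=1*2+1=3
col: 13 vs 3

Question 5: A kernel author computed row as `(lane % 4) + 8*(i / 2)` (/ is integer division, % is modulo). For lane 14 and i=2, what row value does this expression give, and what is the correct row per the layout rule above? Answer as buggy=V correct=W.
`(lane % 4) + 8*(i / 2)`[14,2]=>10
L=14=>grp=14>>2=3, tig=14&3=2
[2]=>row 3+8=11  col 2·2+0=4
row: 10 vs 11

buggy=10 correct=11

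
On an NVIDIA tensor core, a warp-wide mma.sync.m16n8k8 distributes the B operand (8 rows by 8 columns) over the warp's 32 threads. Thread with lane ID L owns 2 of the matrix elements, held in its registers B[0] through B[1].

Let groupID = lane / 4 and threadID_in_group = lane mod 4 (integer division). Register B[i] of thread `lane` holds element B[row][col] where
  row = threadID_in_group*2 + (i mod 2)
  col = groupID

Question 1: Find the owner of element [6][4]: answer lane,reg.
19,0

c:4=>grp=4  r:6=>tig=3,lo=0
L=4*4+3=19  i=0=0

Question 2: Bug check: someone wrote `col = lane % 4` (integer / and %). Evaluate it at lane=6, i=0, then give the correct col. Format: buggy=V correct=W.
`lane % 4`[6,0]=>2
lane 6=>6/4=1, 6 mod 4=2
i=0  r:2·2+0=>4  c:1
col: 2 vs 1

buggy=2 correct=1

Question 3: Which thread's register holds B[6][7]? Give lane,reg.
31,0

c=7->g=7  r=6->t=3,b0=0
L=7*4+3=31  i=0=0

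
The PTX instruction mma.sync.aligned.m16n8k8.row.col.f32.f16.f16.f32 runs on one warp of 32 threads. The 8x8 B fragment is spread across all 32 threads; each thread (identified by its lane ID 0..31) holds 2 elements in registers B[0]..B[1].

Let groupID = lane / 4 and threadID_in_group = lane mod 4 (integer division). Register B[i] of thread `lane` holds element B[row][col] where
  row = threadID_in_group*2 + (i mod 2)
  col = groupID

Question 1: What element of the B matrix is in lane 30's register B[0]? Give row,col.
lane 30: gr=7 (30/4), th=2 (30%4)
i=0: r=2*2+0=4, c=gr=7

4,7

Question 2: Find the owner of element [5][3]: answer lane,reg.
c:3=>grp=3  r:5=>tig=2,lo=1
L=3*4+2=14  i=1=1

14,1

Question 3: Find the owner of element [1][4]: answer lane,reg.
16,1

c=4⇒gr=4  r=1⇒th=0,odd=1
L=4*4+0=16  i=1=1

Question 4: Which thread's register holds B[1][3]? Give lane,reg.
c=3→G=3  r=1→T=0,p=1
L=3*4+0=12  i=1=1

12,1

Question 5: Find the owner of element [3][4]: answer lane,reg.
17,1

c=4→G=4  r=3→T=1,p=1
L=4*4+1=17  i=1=1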